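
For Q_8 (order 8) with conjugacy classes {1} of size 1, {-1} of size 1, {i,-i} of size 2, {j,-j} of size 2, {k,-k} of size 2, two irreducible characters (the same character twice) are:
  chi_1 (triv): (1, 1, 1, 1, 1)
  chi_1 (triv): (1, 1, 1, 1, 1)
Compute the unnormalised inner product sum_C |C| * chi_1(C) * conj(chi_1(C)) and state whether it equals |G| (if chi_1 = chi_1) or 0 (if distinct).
Sum = 8 = |G| = 8; so <chi_1, chi_1> = 1 (norm-1 confirms irreducibility).

Reasoning: Compute term by term over conjugacy classes (|C| * chi_1(C) * conj(chi_1(C))):
  1*(1)*conj(1) + 1*(1)*conj(1) + 2*(1)*conj(1) + 2*(1)*conj(1) + 2*(1)*conj(1)
  = (1) + (1) + (2) + (2) + (2)
  = 8.
Dividing by |G| = 8 gives 8/8 = 1, matching the row-orthogonality relation <chi_1, chi_1> = [chi_1 = chi_1].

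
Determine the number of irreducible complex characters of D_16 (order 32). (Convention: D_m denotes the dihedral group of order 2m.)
11

The number of irreducible complex representations of a finite group equals its number of conjugacy classes. D_16 has 11 conjugacy classes (n/2 + 3 for n even), so D_16 (order 32) has exactly 11 irreducible complex representations.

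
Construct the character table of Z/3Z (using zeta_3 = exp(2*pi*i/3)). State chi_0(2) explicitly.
Character table of Z/3Z (irreps indexed chi_0,...,chi_2 with chi_k(m) = zeta_3^(k*m), zeta_3 = exp(2*pi*i/3)):
  irrep \ class  {0} (size 1)  {1} (size 1)    {2} (size 1)  
  chi_0          1             1               1             
  chi_1          1             exp(2*I*pi/3)   exp(-2*I*pi/3)
  chi_2          1             exp(-2*I*pi/3)  exp(2*I*pi/3) 

Spot check: chi_0(2) = zeta_3^(0*2) = zeta_3^0 = 1.

Justification: Z/3Z is abelian, so all 3 irreducible complex representations are 1-dimensional. They are given by chi_k(m) = zeta_3^(k*m) for k = 0,...,2. Row orthogonality: sum_m chi_k(m) conj(chi_l(m)) = 3 * [k = l].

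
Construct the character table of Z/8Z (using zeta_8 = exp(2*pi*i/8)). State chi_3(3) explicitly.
Character table of Z/8Z (irreps indexed chi_0,...,chi_7 with chi_k(m) = zeta_8^(k*m), zeta_8 = exp(2*pi*i/8)):
  irrep \ class  {0} (size 1)  {1} (size 1)    {2} (size 1)  {3} (size 1)    {4} (size 1)  {5} (size 1)    {6} (size 1)  {7} (size 1)  
  chi_0          1             1               1             1               1             1               1             1             
  chi_1          1             exp(I*pi/4)     I             exp(3*I*pi/4)   -1            exp(-3*I*pi/4)  -I            exp(-I*pi/4)  
  chi_2          1             I               -1            -I              1             I               -1            -I            
  chi_3          1             exp(3*I*pi/4)   -I            exp(I*pi/4)     -1            exp(-I*pi/4)    I             exp(-3*I*pi/4)
  chi_4          1             -1              1             -1              1             -1              1             -1            
  chi_5          1             exp(-3*I*pi/4)  I             exp(-I*pi/4)    -1            exp(I*pi/4)     -I            exp(3*I*pi/4) 
  chi_6          1             -I              -1            I               1             -I              -1            I             
  chi_7          1             exp(-I*pi/4)    -I            exp(-3*I*pi/4)  -1            exp(3*I*pi/4)   I             exp(I*pi/4)   

Spot check: chi_3(3) = zeta_8^(3*3) = zeta_8^9 = exp(I*pi/4).

Reasoning: Z/8Z is abelian, so all 8 irreducible complex representations are 1-dimensional. They are given by chi_k(m) = zeta_8^(k*m) for k = 0,...,7. Row orthogonality: sum_m chi_k(m) conj(chi_l(m)) = 8 * [k = l].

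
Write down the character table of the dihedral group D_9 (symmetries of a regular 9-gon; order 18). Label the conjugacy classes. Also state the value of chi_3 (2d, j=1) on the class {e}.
Conjugacy classes: {e} of size 1, {r^1, r^8} of size 2, {r^2, r^7} of size 2, {r^3, r^6} of size 2, {r^4, r^5} of size 2, {s, sr, ..., sr^8} of size 9.
Character table:
  irrep \ class              {e} (size 1)  {r^1, r^8} (size 2)  {r^2, r^7} (size 2)  {r^3, r^6} (size 2)  {r^4, r^5} (size 2)  {s, sr, ..., sr^8} (size 9)
  chi_1 (triv)               1             1                    1                    1                    1                    1                          
  chi_2 (sign: r->1, s->-1)  1             1                    1                    1                    1                    -1                         
  chi_3 (2d, j=1)            2             2*cos(2*pi/9)        2*cos(4*pi/9)        -1                   -2*cos(pi/9)         0                          
  chi_4 (2d, j=2)            2             2*cos(4*pi/9)        -2*cos(pi/9)         -1                   2*cos(2*pi/9)        0                          
  chi_5 (2d, j=3)            2             -1                   -1                   2                    -1                   0                          
  chi_6 (2d, j=4)            2             -2*cos(pi/9)         2*cos(2*pi/9)        -1                   2*cos(4*pi/9)        0                          

Spot check: chi_3 (2d, j=1) on {e} = 2.

Proof sketch: D_9 has order 2*9 = 18 with 6 conjugacy classes, hence 6 irreducibles. Sum of squared dims 1 + 1 + 4 + 4 + 4 + 4 = 18 = |G|. Linear characters come from the abelianisation; the 2-dimensional irreps have character r^k -> 2*cos(2*pi*j*k/9), reflections -> 0.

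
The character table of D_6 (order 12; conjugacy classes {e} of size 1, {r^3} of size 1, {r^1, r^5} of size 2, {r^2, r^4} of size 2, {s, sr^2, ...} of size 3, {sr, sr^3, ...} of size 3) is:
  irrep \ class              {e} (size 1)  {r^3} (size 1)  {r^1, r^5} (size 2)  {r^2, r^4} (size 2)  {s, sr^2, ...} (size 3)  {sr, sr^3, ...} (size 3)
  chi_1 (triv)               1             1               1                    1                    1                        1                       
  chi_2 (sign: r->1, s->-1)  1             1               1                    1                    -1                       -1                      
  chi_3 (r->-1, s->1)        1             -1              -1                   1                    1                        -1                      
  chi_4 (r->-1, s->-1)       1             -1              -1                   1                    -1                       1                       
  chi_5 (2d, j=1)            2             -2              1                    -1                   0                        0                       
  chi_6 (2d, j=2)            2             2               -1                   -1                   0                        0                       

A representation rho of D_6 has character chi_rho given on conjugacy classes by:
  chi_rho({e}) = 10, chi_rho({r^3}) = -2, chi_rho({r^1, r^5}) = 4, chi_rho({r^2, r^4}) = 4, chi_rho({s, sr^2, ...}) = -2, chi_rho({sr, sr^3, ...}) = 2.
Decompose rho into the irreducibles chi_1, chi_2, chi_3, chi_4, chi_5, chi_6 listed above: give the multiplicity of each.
Multiplicities: chi_1: 2, chi_2: 2, chi_3: 0, chi_4: 2, chi_5: 2, chi_6: 0.

Details: Use <chi_rho, chi> = (1/|G|) sum_C |C| * chi_rho(C) * conj(chi(C)) with |G| = 12 for each irreducible chi in the table:
  <chi_rho, chi_1> = (1/12)[1*(10)*conj(1) + 1*(-2)*conj(1) + 2*(4)*conj(1) + 2*(4)*conj(1) + 3*(-2)*conj(1) + 3*(2)*conj(1)]
      = (1/12)[(10) + (-2) + (8) + (8) + (-6) + (6)] = 24/12 = 2
  <chi_rho, chi_2> = (1/12)[1*(10)*conj(1) + 1*(-2)*conj(1) + 2*(4)*conj(1) + 2*(4)*conj(1) + 3*(-2)*conj(-1) + 3*(2)*conj(-1)]
      = (1/12)[(10) + (-2) + (8) + (8) + (6) + (-6)] = 24/12 = 2
  <chi_rho, chi_3> = (1/12)[1*(10)*conj(1) + 1*(-2)*conj(-1) + 2*(4)*conj(-1) + 2*(4)*conj(1) + 3*(-2)*conj(1) + 3*(2)*conj(-1)]
      = (1/12)[(10) + (2) + (-8) + (8) + (-6) + (-6)] = 0/12 = 0
  <chi_rho, chi_4> = (1/12)[1*(10)*conj(1) + 1*(-2)*conj(-1) + 2*(4)*conj(-1) + 2*(4)*conj(1) + 3*(-2)*conj(-1) + 3*(2)*conj(1)]
      = (1/12)[(10) + (2) + (-8) + (8) + (6) + (6)] = 24/12 = 2
  <chi_rho, chi_5> = (1/12)[1*(10)*conj(2) + 1*(-2)*conj(-2) + 2*(4)*conj(1) + 2*(4)*conj(-1) + 3*(-2)*conj(0) + 3*(2)*conj(0)]
      = (1/12)[(20) + (4) + (8) + (-8) + (0) + (0)] = 24/12 = 2
  <chi_rho, chi_6> = (1/12)[1*(10)*conj(2) + 1*(-2)*conj(2) + 2*(4)*conj(-1) + 2*(4)*conj(-1) + 3*(-2)*conj(0) + 3*(2)*conj(0)]
      = (1/12)[(20) + (-4) + (-8) + (-8) + (0) + (0)] = 0/12 = 0
Dimension check: dim(rho) = sum (mult * dim) = 2*1 + 2*1 + 0*1 + 2*1 + 2*2 + 0*2 = 10 = chi_rho(e) = 10.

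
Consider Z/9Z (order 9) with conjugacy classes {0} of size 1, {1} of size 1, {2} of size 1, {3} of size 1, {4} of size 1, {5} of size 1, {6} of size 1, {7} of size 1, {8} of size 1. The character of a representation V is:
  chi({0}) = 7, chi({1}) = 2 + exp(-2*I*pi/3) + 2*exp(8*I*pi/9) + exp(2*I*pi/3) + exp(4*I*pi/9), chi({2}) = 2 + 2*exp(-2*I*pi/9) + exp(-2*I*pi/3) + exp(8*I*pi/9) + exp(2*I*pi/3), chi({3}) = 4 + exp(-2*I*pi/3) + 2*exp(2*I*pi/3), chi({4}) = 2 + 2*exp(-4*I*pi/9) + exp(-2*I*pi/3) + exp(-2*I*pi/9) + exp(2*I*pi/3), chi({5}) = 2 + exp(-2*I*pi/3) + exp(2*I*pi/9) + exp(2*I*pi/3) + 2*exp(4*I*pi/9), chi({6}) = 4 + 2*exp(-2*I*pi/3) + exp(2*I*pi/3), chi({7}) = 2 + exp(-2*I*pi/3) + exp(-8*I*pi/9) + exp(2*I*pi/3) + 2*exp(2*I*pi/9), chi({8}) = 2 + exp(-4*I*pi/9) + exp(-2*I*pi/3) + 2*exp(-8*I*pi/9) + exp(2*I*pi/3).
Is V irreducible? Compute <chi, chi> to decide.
Not irreducible (reducible): <chi, chi> = 11 > 1.

Working: <chi, chi> = (1/|G|) sum_C |C| * |chi(C)|^2 = (1/9)[1*|7|^2 + 1*|2 + exp(-2*I*pi/3) + 2*exp(8*I*pi/9) + exp(2*I*pi/3) + exp(4*I*pi/9)|^2 + 1*|2 + 2*exp(-2*I*pi/9) + exp(-2*I*pi/3) + exp(8*I*pi/9) + exp(2*I*pi/3)|^2 + 1*|4 + exp(-2*I*pi/3) + 2*exp(2*I*pi/3)|^2 + 1*|2 + 2*exp(-4*I*pi/9) + exp(-2*I*pi/3) + exp(-2*I*pi/9) + exp(2*I*pi/3)|^2 + 1*|2 + exp(-2*I*pi/3) + exp(2*I*pi/9) + exp(2*I*pi/3) + 2*exp(4*I*pi/9)|^2 + 1*|4 + 2*exp(-2*I*pi/3) + exp(2*I*pi/3)|^2 + 1*|2 + exp(-2*I*pi/3) + exp(-8*I*pi/9) + exp(2*I*pi/3) + 2*exp(2*I*pi/9)|^2 + 1*|2 + exp(-4*I*pi/9) + exp(-2*I*pi/3) + 2*exp(-8*I*pi/9) + exp(2*I*pi/3)|^2]
  = (1/9)[(49) + (11 + 6*exp(-4*I*pi/9) + 5*exp(-2*I*pi/3) + 3*exp(-2*I*pi/9) + 5*exp(-8*I*pi/9) + 5*exp(8*I*pi/9) + 3*exp(2*I*pi/9) + 5*exp(2*I*pi/3) + 6*exp(4*I*pi/9)) + (11 + 5*exp(-2*I*pi/3) + 5*exp(-2*I*pi/9) + 3*exp(-4*I*pi/9) + 6*exp(-8*I*pi/9) + 6*exp(8*I*pi/9) + 3*exp(4*I*pi/9) + 5*exp(2*I*pi/9) + 5*exp(2*I*pi/3)) + (7) + (11 + 5*exp(-4*I*pi/9) + 5*exp(-2*I*pi/3) + 6*exp(-2*I*pi/9) + 3*exp(-8*I*pi/9) + 3*exp(8*I*pi/9) + 6*exp(2*I*pi/9) + 5*exp(2*I*pi/3) + 5*exp(4*I*pi/9)) + (11 + 5*exp(-4*I*pi/9) + 5*exp(-2*I*pi/3) + 6*exp(-2*I*pi/9) + 3*exp(-8*I*pi/9) + 3*exp(8*I*pi/9) + 6*exp(2*I*pi/9) + 5*exp(2*I*pi/3) + 5*exp(4*I*pi/9)) + (7) + (11 + 5*exp(-2*I*pi/3) + 5*exp(-2*I*pi/9) + 3*exp(-4*I*pi/9) + 6*exp(-8*I*pi/9) + 6*exp(8*I*pi/9) + 3*exp(4*I*pi/9) + 5*exp(2*I*pi/9) + 5*exp(2*I*pi/3)) + (11 + 6*exp(-4*I*pi/9) + 5*exp(-2*I*pi/3) + 3*exp(-2*I*pi/9) + 5*exp(-8*I*pi/9) + 5*exp(8*I*pi/9) + 3*exp(2*I*pi/9) + 5*exp(2*I*pi/3) + 6*exp(4*I*pi/9))] = 99/9 = 11.
(Exp terms are combined using exp(i*s)*conj(exp(i*t)) = exp(i*(s-t)), and sums of them are collapsed using the identity that for every m > 1 the m distinct m-th roots of unity sum to 0, e.g. 1 + exp(2*I*pi/3) + exp(-2*I*pi/3) = 0.)
A character is irreducible iff <chi, chi> = 1, so this representation is reducible.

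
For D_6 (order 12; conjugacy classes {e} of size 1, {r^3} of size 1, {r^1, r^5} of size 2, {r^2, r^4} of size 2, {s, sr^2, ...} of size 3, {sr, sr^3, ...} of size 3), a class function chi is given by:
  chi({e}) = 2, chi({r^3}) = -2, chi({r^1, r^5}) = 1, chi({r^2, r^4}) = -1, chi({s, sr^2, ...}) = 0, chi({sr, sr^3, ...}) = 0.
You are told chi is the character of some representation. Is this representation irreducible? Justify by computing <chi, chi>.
Irreducible: <chi, chi> = 1.

Reasoning: <chi, chi> = (1/|G|) sum_C |C| * |chi(C)|^2 = (1/12)[1*|2|^2 + 1*|-2|^2 + 2*|1|^2 + 2*|-1|^2 + 3*|0|^2 + 3*|0|^2]
  = (1/12)[(4) + (4) + (2) + (2) + (0) + (0)] = 12/12 = 1.
A character is irreducible iff <chi, chi> = 1, so this representation is irreducible.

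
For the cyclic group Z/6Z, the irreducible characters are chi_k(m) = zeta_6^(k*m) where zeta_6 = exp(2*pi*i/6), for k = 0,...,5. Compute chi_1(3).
chi_1(3) = zeta_6^3 = -1

Proof sketch: chi_1(3) = zeta_6^(1*3) = zeta_6^3. Since zeta_6^6 = 1, this equals zeta_6^3 = exp(2*pi*i*3/6) = -1.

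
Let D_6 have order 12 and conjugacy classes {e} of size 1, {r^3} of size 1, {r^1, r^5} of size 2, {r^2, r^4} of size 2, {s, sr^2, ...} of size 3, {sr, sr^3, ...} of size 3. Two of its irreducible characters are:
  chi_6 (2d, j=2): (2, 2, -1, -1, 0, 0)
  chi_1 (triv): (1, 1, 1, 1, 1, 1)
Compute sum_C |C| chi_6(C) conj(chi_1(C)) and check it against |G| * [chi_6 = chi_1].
Sum = 0; so <chi_6, chi_1> = 0 (distinct irreducibles are orthogonal).

Compute term by term over conjugacy classes (|C| * chi_6(C) * conj(chi_1(C))):
  1*(2)*conj(1) + 1*(2)*conj(1) + 2*(-1)*conj(1) + 2*(-1)*conj(1) + 3*(0)*conj(1) + 3*(0)*conj(1)
  = (2) + (2) + (-2) + (-2) + (0) + (0)
  = 0.
Dividing by |G| = 12 gives 0/12 = 0, matching the row-orthogonality relation <chi_6, chi_1> = [chi_6 = chi_1].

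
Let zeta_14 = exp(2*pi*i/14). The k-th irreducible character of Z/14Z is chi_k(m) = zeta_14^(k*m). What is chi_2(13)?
chi_2(13) = zeta_14^26 = exp(-2*I*pi/7)

Details: chi_2(13) = zeta_14^(2*13) = zeta_14^26. Since zeta_14^14 = 1, this equals zeta_14^12 = exp(2*pi*i*12/14) = exp(-2*I*pi/7).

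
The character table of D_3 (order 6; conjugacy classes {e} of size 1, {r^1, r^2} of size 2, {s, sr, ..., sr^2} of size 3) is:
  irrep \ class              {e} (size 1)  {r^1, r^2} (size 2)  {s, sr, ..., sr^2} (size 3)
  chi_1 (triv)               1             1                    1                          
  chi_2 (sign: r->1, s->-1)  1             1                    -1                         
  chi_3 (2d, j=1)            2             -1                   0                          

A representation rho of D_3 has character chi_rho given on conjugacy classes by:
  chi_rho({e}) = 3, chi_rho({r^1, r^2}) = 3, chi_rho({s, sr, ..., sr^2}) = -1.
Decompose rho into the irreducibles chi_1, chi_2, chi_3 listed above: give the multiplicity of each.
Multiplicities: chi_1: 1, chi_2: 2, chi_3: 0.

Proof sketch: Use <chi_rho, chi> = (1/|G|) sum_C |C| * chi_rho(C) * conj(chi(C)) with |G| = 6 for each irreducible chi in the table:
  <chi_rho, chi_1> = (1/6)[1*(3)*conj(1) + 2*(3)*conj(1) + 3*(-1)*conj(1)]
      = (1/6)[(3) + (6) + (-3)] = 6/6 = 1
  <chi_rho, chi_2> = (1/6)[1*(3)*conj(1) + 2*(3)*conj(1) + 3*(-1)*conj(-1)]
      = (1/6)[(3) + (6) + (3)] = 12/6 = 2
  <chi_rho, chi_3> = (1/6)[1*(3)*conj(2) + 2*(3)*conj(-1) + 3*(-1)*conj(0)]
      = (1/6)[(6) + (-6) + (0)] = 0/6 = 0
Dimension check: dim(rho) = sum (mult * dim) = 1*1 + 2*1 + 0*2 = 3 = chi_rho(e) = 3.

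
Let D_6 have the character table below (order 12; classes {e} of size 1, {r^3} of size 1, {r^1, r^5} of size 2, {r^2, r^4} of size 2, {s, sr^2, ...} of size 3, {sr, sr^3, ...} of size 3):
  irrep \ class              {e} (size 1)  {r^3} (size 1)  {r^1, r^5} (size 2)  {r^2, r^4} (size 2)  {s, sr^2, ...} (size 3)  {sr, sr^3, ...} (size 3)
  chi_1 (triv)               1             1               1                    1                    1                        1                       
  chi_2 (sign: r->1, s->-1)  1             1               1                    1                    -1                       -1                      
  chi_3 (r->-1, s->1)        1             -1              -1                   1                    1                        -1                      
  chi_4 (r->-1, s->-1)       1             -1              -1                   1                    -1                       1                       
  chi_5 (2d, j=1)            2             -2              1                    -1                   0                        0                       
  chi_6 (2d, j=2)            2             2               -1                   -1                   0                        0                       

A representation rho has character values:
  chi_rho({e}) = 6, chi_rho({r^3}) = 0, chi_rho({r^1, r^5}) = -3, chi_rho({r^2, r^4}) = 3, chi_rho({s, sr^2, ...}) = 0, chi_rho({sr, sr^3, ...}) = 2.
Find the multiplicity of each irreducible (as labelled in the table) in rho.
Multiplicities: chi_1: 1, chi_2: 0, chi_3: 1, chi_4: 2, chi_5: 0, chi_6: 1.

Working: Use <chi_rho, chi> = (1/|G|) sum_C |C| * chi_rho(C) * conj(chi(C)) with |G| = 12 for each irreducible chi in the table:
  <chi_rho, chi_1> = (1/12)[1*(6)*conj(1) + 1*(0)*conj(1) + 2*(-3)*conj(1) + 2*(3)*conj(1) + 3*(0)*conj(1) + 3*(2)*conj(1)]
      = (1/12)[(6) + (0) + (-6) + (6) + (0) + (6)] = 12/12 = 1
  <chi_rho, chi_2> = (1/12)[1*(6)*conj(1) + 1*(0)*conj(1) + 2*(-3)*conj(1) + 2*(3)*conj(1) + 3*(0)*conj(-1) + 3*(2)*conj(-1)]
      = (1/12)[(6) + (0) + (-6) + (6) + (0) + (-6)] = 0/12 = 0
  <chi_rho, chi_3> = (1/12)[1*(6)*conj(1) + 1*(0)*conj(-1) + 2*(-3)*conj(-1) + 2*(3)*conj(1) + 3*(0)*conj(1) + 3*(2)*conj(-1)]
      = (1/12)[(6) + (0) + (6) + (6) + (0) + (-6)] = 12/12 = 1
  <chi_rho, chi_4> = (1/12)[1*(6)*conj(1) + 1*(0)*conj(-1) + 2*(-3)*conj(-1) + 2*(3)*conj(1) + 3*(0)*conj(-1) + 3*(2)*conj(1)]
      = (1/12)[(6) + (0) + (6) + (6) + (0) + (6)] = 24/12 = 2
  <chi_rho, chi_5> = (1/12)[1*(6)*conj(2) + 1*(0)*conj(-2) + 2*(-3)*conj(1) + 2*(3)*conj(-1) + 3*(0)*conj(0) + 3*(2)*conj(0)]
      = (1/12)[(12) + (0) + (-6) + (-6) + (0) + (0)] = 0/12 = 0
  <chi_rho, chi_6> = (1/12)[1*(6)*conj(2) + 1*(0)*conj(2) + 2*(-3)*conj(-1) + 2*(3)*conj(-1) + 3*(0)*conj(0) + 3*(2)*conj(0)]
      = (1/12)[(12) + (0) + (6) + (-6) + (0) + (0)] = 12/12 = 1
Dimension check: dim(rho) = sum (mult * dim) = 1*1 + 0*1 + 1*1 + 2*1 + 0*2 + 1*2 = 6 = chi_rho(e) = 6.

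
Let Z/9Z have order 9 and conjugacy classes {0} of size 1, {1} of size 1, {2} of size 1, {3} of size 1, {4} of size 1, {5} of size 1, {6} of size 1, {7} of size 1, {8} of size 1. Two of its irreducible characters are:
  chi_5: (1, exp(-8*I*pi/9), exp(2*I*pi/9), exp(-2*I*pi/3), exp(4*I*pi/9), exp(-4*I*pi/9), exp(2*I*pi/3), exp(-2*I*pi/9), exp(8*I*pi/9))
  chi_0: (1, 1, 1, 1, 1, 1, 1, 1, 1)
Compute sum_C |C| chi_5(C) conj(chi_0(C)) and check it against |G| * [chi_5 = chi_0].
Sum = 0; so <chi_5, chi_0> = 0 (distinct irreducibles are orthogonal).

Derivation: Compute term by term over conjugacy classes (|C| * chi_5(C) * conj(chi_0(C))):
  1*(1)*conj(1) + 1*(exp(-8*I*pi/9))*conj(1) + 1*(exp(2*I*pi/9))*conj(1) + 1*(exp(-2*I*pi/3))*conj(1) + 1*(exp(4*I*pi/9))*conj(1) + 1*(exp(-4*I*pi/9))*conj(1) + 1*(exp(2*I*pi/3))*conj(1) + 1*(exp(-2*I*pi/9))*conj(1) + 1*(exp(8*I*pi/9))*conj(1)
  = (1) + (exp(-8*I*pi/9)) + (exp(2*I*pi/9)) + (exp(-2*I*pi/3)) + (exp(4*I*pi/9)) + (exp(-4*I*pi/9)) + (exp(2*I*pi/3)) + (exp(-2*I*pi/9)) + (exp(8*I*pi/9))
  = 0.
(Exp terms are combined using exp(i*s)*conj(exp(i*t)) = exp(i*(s-t)), and sums of them are collapsed using the identity that for every m > 1 the m distinct m-th roots of unity sum to 0, e.g. 1 + exp(2*I*pi/3) + exp(-2*I*pi/3) = 0.)
Dividing by |G| = 9 gives 0/9 = 0, matching the row-orthogonality relation <chi_5, chi_0> = [chi_5 = chi_0].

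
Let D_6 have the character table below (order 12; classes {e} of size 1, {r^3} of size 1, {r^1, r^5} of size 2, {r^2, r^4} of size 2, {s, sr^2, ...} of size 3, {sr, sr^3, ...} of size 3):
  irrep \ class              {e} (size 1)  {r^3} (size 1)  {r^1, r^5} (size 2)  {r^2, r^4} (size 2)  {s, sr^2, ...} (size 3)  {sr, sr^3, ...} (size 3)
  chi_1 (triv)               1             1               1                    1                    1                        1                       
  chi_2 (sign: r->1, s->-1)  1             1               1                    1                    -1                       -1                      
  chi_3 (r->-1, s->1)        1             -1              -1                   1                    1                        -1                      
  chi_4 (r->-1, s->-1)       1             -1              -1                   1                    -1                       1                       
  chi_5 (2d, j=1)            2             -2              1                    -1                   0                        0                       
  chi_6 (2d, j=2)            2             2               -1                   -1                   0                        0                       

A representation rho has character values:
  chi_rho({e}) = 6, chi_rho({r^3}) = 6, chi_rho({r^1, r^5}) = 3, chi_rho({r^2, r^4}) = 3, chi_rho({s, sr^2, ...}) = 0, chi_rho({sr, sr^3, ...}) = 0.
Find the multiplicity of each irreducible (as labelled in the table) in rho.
Multiplicities: chi_1: 2, chi_2: 2, chi_3: 0, chi_4: 0, chi_5: 0, chi_6: 1.

Solution. Use <chi_rho, chi> = (1/|G|) sum_C |C| * chi_rho(C) * conj(chi(C)) with |G| = 12 for each irreducible chi in the table:
  <chi_rho, chi_1> = (1/12)[1*(6)*conj(1) + 1*(6)*conj(1) + 2*(3)*conj(1) + 2*(3)*conj(1) + 3*(0)*conj(1) + 3*(0)*conj(1)]
      = (1/12)[(6) + (6) + (6) + (6) + (0) + (0)] = 24/12 = 2
  <chi_rho, chi_2> = (1/12)[1*(6)*conj(1) + 1*(6)*conj(1) + 2*(3)*conj(1) + 2*(3)*conj(1) + 3*(0)*conj(-1) + 3*(0)*conj(-1)]
      = (1/12)[(6) + (6) + (6) + (6) + (0) + (0)] = 24/12 = 2
  <chi_rho, chi_3> = (1/12)[1*(6)*conj(1) + 1*(6)*conj(-1) + 2*(3)*conj(-1) + 2*(3)*conj(1) + 3*(0)*conj(1) + 3*(0)*conj(-1)]
      = (1/12)[(6) + (-6) + (-6) + (6) + (0) + (0)] = 0/12 = 0
  <chi_rho, chi_4> = (1/12)[1*(6)*conj(1) + 1*(6)*conj(-1) + 2*(3)*conj(-1) + 2*(3)*conj(1) + 3*(0)*conj(-1) + 3*(0)*conj(1)]
      = (1/12)[(6) + (-6) + (-6) + (6) + (0) + (0)] = 0/12 = 0
  <chi_rho, chi_5> = (1/12)[1*(6)*conj(2) + 1*(6)*conj(-2) + 2*(3)*conj(1) + 2*(3)*conj(-1) + 3*(0)*conj(0) + 3*(0)*conj(0)]
      = (1/12)[(12) + (-12) + (6) + (-6) + (0) + (0)] = 0/12 = 0
  <chi_rho, chi_6> = (1/12)[1*(6)*conj(2) + 1*(6)*conj(2) + 2*(3)*conj(-1) + 2*(3)*conj(-1) + 3*(0)*conj(0) + 3*(0)*conj(0)]
      = (1/12)[(12) + (12) + (-6) + (-6) + (0) + (0)] = 12/12 = 1
Dimension check: dim(rho) = sum (mult * dim) = 2*1 + 2*1 + 0*1 + 0*1 + 0*2 + 1*2 = 6 = chi_rho(e) = 6.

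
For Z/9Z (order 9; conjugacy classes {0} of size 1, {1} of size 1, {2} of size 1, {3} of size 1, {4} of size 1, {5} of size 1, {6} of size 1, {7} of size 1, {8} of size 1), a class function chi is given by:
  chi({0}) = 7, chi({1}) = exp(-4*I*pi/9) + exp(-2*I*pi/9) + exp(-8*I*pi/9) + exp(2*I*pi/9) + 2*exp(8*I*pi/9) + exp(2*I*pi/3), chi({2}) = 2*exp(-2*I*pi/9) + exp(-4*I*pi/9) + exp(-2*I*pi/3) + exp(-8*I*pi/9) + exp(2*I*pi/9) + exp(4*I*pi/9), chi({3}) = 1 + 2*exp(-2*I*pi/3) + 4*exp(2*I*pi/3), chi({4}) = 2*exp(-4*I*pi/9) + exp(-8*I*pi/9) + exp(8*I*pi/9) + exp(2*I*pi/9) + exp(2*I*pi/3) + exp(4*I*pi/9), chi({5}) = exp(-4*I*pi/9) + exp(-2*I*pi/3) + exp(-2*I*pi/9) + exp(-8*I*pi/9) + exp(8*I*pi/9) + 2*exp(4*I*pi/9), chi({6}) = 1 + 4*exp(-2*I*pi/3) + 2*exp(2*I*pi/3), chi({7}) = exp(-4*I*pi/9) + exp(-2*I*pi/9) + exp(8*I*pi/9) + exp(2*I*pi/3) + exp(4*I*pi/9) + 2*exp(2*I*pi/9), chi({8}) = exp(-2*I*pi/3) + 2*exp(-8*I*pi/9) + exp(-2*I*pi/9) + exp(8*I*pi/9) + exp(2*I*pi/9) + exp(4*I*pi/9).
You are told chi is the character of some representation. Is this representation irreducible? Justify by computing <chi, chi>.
Not irreducible (reducible): <chi, chi> = 9 > 1.

Derivation: <chi, chi> = (1/|G|) sum_C |C| * |chi(C)|^2 = (1/9)[1*|7|^2 + 1*|exp(-4*I*pi/9) + exp(-2*I*pi/9) + exp(-8*I*pi/9) + exp(2*I*pi/9) + 2*exp(8*I*pi/9) + exp(2*I*pi/3)|^2 + 1*|2*exp(-2*I*pi/9) + exp(-4*I*pi/9) + exp(-2*I*pi/3) + exp(-8*I*pi/9) + exp(2*I*pi/9) + exp(4*I*pi/9)|^2 + 1*|1 + 2*exp(-2*I*pi/3) + 4*exp(2*I*pi/3)|^2 + 1*|2*exp(-4*I*pi/9) + exp(-8*I*pi/9) + exp(8*I*pi/9) + exp(2*I*pi/9) + exp(2*I*pi/3) + exp(4*I*pi/9)|^2 + 1*|exp(-4*I*pi/9) + exp(-2*I*pi/3) + exp(-2*I*pi/9) + exp(-8*I*pi/9) + exp(8*I*pi/9) + 2*exp(4*I*pi/9)|^2 + 1*|1 + 4*exp(-2*I*pi/3) + 2*exp(2*I*pi/3)|^2 + 1*|exp(-4*I*pi/9) + exp(-2*I*pi/9) + exp(8*I*pi/9) + exp(2*I*pi/3) + exp(4*I*pi/9) + 2*exp(2*I*pi/9)|^2 + 1*|exp(-2*I*pi/3) + 2*exp(-8*I*pi/9) + exp(-2*I*pi/9) + exp(8*I*pi/9) + exp(2*I*pi/9) + exp(4*I*pi/9)|^2]
  = (1/9)[(49) + (9 + 6*exp(-2*I*pi/3) + 4*exp(-4*I*pi/9) + 5*exp(-2*I*pi/9) + 5*exp(-8*I*pi/9) + 5*exp(8*I*pi/9) + 5*exp(2*I*pi/9) + 4*exp(4*I*pi/9) + 6*exp(2*I*pi/3)) + (9 + 6*exp(-2*I*pi/3) + 5*exp(-4*I*pi/9) + 5*exp(-2*I*pi/9) + 4*exp(-8*I*pi/9) + 4*exp(8*I*pi/9) + 5*exp(2*I*pi/9) + 5*exp(4*I*pi/9) + 6*exp(2*I*pi/3)) + (7) + (9 + 6*exp(-2*I*pi/3) + 5*exp(-4*I*pi/9) + 4*exp(-2*I*pi/9) + 5*exp(-8*I*pi/9) + 5*exp(8*I*pi/9) + 4*exp(2*I*pi/9) + 5*exp(4*I*pi/9) + 6*exp(2*I*pi/3)) + (9 + 6*exp(-2*I*pi/3) + 5*exp(-4*I*pi/9) + 4*exp(-2*I*pi/9) + 5*exp(-8*I*pi/9) + 5*exp(8*I*pi/9) + 4*exp(2*I*pi/9) + 5*exp(4*I*pi/9) + 6*exp(2*I*pi/3)) + (7) + (9 + 6*exp(-2*I*pi/3) + 5*exp(-4*I*pi/9) + 5*exp(-2*I*pi/9) + 4*exp(-8*I*pi/9) + 4*exp(8*I*pi/9) + 5*exp(2*I*pi/9) + 5*exp(4*I*pi/9) + 6*exp(2*I*pi/3)) + (9 + 6*exp(-2*I*pi/3) + 4*exp(-4*I*pi/9) + 5*exp(-2*I*pi/9) + 5*exp(-8*I*pi/9) + 5*exp(8*I*pi/9) + 5*exp(2*I*pi/9) + 4*exp(4*I*pi/9) + 6*exp(2*I*pi/3))] = 81/9 = 9.
(Exp terms are combined using exp(i*s)*conj(exp(i*t)) = exp(i*(s-t)), and sums of them are collapsed using the identity that for every m > 1 the m distinct m-th roots of unity sum to 0, e.g. 1 + exp(2*I*pi/3) + exp(-2*I*pi/3) = 0.)
A character is irreducible iff <chi, chi> = 1, so this representation is reducible.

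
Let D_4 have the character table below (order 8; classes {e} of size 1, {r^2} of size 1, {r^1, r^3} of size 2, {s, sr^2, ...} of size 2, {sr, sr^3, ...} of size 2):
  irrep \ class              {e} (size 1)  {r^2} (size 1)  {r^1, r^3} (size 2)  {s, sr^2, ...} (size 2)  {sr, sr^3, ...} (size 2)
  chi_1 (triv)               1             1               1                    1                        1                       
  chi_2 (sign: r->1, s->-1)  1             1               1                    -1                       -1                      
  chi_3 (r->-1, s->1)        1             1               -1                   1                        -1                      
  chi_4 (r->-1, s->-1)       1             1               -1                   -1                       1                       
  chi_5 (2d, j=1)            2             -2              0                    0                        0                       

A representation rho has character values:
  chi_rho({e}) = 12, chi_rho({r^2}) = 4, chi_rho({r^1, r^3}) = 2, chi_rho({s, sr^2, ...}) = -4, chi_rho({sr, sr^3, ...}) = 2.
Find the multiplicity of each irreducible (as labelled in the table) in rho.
Multiplicities: chi_1: 2, chi_2: 3, chi_3: 0, chi_4: 3, chi_5: 2.

Derivation: Use <chi_rho, chi> = (1/|G|) sum_C |C| * chi_rho(C) * conj(chi(C)) with |G| = 8 for each irreducible chi in the table:
  <chi_rho, chi_1> = (1/8)[1*(12)*conj(1) + 1*(4)*conj(1) + 2*(2)*conj(1) + 2*(-4)*conj(1) + 2*(2)*conj(1)]
      = (1/8)[(12) + (4) + (4) + (-8) + (4)] = 16/8 = 2
  <chi_rho, chi_2> = (1/8)[1*(12)*conj(1) + 1*(4)*conj(1) + 2*(2)*conj(1) + 2*(-4)*conj(-1) + 2*(2)*conj(-1)]
      = (1/8)[(12) + (4) + (4) + (8) + (-4)] = 24/8 = 3
  <chi_rho, chi_3> = (1/8)[1*(12)*conj(1) + 1*(4)*conj(1) + 2*(2)*conj(-1) + 2*(-4)*conj(1) + 2*(2)*conj(-1)]
      = (1/8)[(12) + (4) + (-4) + (-8) + (-4)] = 0/8 = 0
  <chi_rho, chi_4> = (1/8)[1*(12)*conj(1) + 1*(4)*conj(1) + 2*(2)*conj(-1) + 2*(-4)*conj(-1) + 2*(2)*conj(1)]
      = (1/8)[(12) + (4) + (-4) + (8) + (4)] = 24/8 = 3
  <chi_rho, chi_5> = (1/8)[1*(12)*conj(2) + 1*(4)*conj(-2) + 2*(2)*conj(0) + 2*(-4)*conj(0) + 2*(2)*conj(0)]
      = (1/8)[(24) + (-8) + (0) + (0) + (0)] = 16/8 = 2
Dimension check: dim(rho) = sum (mult * dim) = 2*1 + 3*1 + 0*1 + 3*1 + 2*2 = 12 = chi_rho(e) = 12.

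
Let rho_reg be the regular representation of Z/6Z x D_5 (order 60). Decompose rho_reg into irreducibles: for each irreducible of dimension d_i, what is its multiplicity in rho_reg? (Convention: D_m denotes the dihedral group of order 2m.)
Each irreducible V_i of dimension d_i appears with multiplicity d_i, i.e. rho_reg = (direct sum over all irreducibles V_i) d_i V_i. The irreducible dimensions for Z/6Z x D_5 are 1, 1, 1, 1, 1, 1, 1, 1, 1, 1, 1, 1, 2, 2, 2, 2, 2, 2, 2, 2, 2, 2, 2, 2: 12 irreducibles of dimension 1, each with multiplicity 1; 12 irreducibles of dimension 2, each with multiplicity 2. Total dimension 12*1*1 + 12*2*2 = 60 = |G|.

Explanation: General theorem: in the regular representation of a finite group G, each irreducible appears with multiplicity equal to its dimension. Check: dim(rho_reg) = sum d_i^2 = 1 + 1 + 1 + 1 + 1 + 1 + 1 + 1 + 1 + 1 + 1 + 1 + 4 + 4 + 4 + 4 + 4 + 4 + 4 + 4 + 4 + 4 + 4 + 4 = 60 = |G|.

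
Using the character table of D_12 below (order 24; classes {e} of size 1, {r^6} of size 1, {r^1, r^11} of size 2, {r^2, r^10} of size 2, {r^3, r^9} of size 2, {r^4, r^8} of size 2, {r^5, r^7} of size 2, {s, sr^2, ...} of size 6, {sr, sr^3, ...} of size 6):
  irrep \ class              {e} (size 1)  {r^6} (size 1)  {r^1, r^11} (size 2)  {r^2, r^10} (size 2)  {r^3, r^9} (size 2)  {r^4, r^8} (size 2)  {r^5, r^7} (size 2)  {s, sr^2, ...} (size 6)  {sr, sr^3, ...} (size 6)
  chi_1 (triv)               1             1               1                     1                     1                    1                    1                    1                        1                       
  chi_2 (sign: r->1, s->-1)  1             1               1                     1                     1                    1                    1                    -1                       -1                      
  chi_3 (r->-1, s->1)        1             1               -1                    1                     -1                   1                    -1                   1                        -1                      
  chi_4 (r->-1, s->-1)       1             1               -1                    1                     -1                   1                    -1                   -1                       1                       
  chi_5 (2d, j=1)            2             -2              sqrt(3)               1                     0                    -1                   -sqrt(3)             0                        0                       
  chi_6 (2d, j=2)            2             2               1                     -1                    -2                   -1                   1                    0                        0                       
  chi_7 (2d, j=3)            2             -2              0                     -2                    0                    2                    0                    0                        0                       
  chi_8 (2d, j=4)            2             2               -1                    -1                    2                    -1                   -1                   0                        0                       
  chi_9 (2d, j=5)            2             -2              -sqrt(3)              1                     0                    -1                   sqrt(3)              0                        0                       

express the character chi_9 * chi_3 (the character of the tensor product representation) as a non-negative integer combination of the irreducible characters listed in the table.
chi_9 tensor chi_3 = chi_5 (all other irreducibles have multiplicity 0).

Details: The character of a tensor product is the pointwise product (chi_9 * chi_3)(C) = chi_9(C) * chi_3(C):
  {e}: (2)*(1), {r^6}: (-2)*(1), {r^1, r^11}: (-sqrt(3))*(-1), {r^2, r^10}: (1)*(1), {r^3, r^9}: (0)*(-1), {r^4, r^8}: (-1)*(1), {r^5, r^7}: (sqrt(3))*(-1), {s, sr^2, ...}: (0)*(1), {sr, sr^3, ...}: (0)*(-1)
so (chi_9 * chi_3) takes values
  {e} -> 2, {r^6} -> -2, {r^1, r^11} -> sqrt(3), {r^2, r^10} -> 1, {r^3, r^9} -> 0, {r^4, r^8} -> -1, {r^5, r^7} -> -sqrt(3), {s, sr^2, ...} -> 0, {sr, sr^3, ...} -> 0.
Now take the inner product of this character with each irreducible chi from the table, <chi_9*chi_3, chi> = (1/24) sum_C |C| (chi_9*chi_3)(C) conj(chi(C)):
  <chi_9*chi_3, chi_1> = (1/24)[1*(2)*conj(1) + 1*(-2)*conj(1) + 2*(sqrt(3))*conj(1) + 2*(1)*conj(1) + 2*(0)*conj(1) + 2*(-1)*conj(1) + 2*(-sqrt(3))*conj(1) + 6*(0)*conj(1) + 6*(0)*conj(1)]
      = (1/24)[(2) + (-2) + (2*sqrt(3)) + (2) + (0) + (-2) + (-2*sqrt(3)) + (0) + (0)] = 0/24 = 0
  <chi_9*chi_3, chi_2> = (1/24)[1*(2)*conj(1) + 1*(-2)*conj(1) + 2*(sqrt(3))*conj(1) + 2*(1)*conj(1) + 2*(0)*conj(1) + 2*(-1)*conj(1) + 2*(-sqrt(3))*conj(1) + 6*(0)*conj(-1) + 6*(0)*conj(-1)]
      = (1/24)[(2) + (-2) + (2*sqrt(3)) + (2) + (0) + (-2) + (-2*sqrt(3)) + (0) + (0)] = 0/24 = 0
  <chi_9*chi_3, chi_3> = (1/24)[1*(2)*conj(1) + 1*(-2)*conj(1) + 2*(sqrt(3))*conj(-1) + 2*(1)*conj(1) + 2*(0)*conj(-1) + 2*(-1)*conj(1) + 2*(-sqrt(3))*conj(-1) + 6*(0)*conj(1) + 6*(0)*conj(-1)]
      = (1/24)[(2) + (-2) + (-2*sqrt(3)) + (2) + (0) + (-2) + (2*sqrt(3)) + (0) + (0)] = 0/24 = 0
  <chi_9*chi_3, chi_4> = (1/24)[1*(2)*conj(1) + 1*(-2)*conj(1) + 2*(sqrt(3))*conj(-1) + 2*(1)*conj(1) + 2*(0)*conj(-1) + 2*(-1)*conj(1) + 2*(-sqrt(3))*conj(-1) + 6*(0)*conj(-1) + 6*(0)*conj(1)]
      = (1/24)[(2) + (-2) + (-2*sqrt(3)) + (2) + (0) + (-2) + (2*sqrt(3)) + (0) + (0)] = 0/24 = 0
  <chi_9*chi_3, chi_5> = (1/24)[1*(2)*conj(2) + 1*(-2)*conj(-2) + 2*(sqrt(3))*conj(sqrt(3)) + 2*(1)*conj(1) + 2*(0)*conj(0) + 2*(-1)*conj(-1) + 2*(-sqrt(3))*conj(-sqrt(3)) + 6*(0)*conj(0) + 6*(0)*conj(0)]
      = (1/24)[(4) + (4) + (6) + (2) + (0) + (2) + (6) + (0) + (0)] = 24/24 = 1
  <chi_9*chi_3, chi_6> = (1/24)[1*(2)*conj(2) + 1*(-2)*conj(2) + 2*(sqrt(3))*conj(1) + 2*(1)*conj(-1) + 2*(0)*conj(-2) + 2*(-1)*conj(-1) + 2*(-sqrt(3))*conj(1) + 6*(0)*conj(0) + 6*(0)*conj(0)]
      = (1/24)[(4) + (-4) + (2*sqrt(3)) + (-2) + (0) + (2) + (-2*sqrt(3)) + (0) + (0)] = 0/24 = 0
  <chi_9*chi_3, chi_7> = (1/24)[1*(2)*conj(2) + 1*(-2)*conj(-2) + 2*(sqrt(3))*conj(0) + 2*(1)*conj(-2) + 2*(0)*conj(0) + 2*(-1)*conj(2) + 2*(-sqrt(3))*conj(0) + 6*(0)*conj(0) + 6*(0)*conj(0)]
      = (1/24)[(4) + (4) + (0) + (-4) + (0) + (-4) + (0) + (0) + (0)] = 0/24 = 0
  <chi_9*chi_3, chi_8> = (1/24)[1*(2)*conj(2) + 1*(-2)*conj(2) + 2*(sqrt(3))*conj(-1) + 2*(1)*conj(-1) + 2*(0)*conj(2) + 2*(-1)*conj(-1) + 2*(-sqrt(3))*conj(-1) + 6*(0)*conj(0) + 6*(0)*conj(0)]
      = (1/24)[(4) + (-4) + (-2*sqrt(3)) + (-2) + (0) + (2) + (2*sqrt(3)) + (0) + (0)] = 0/24 = 0
  <chi_9*chi_3, chi_9> = (1/24)[1*(2)*conj(2) + 1*(-2)*conj(-2) + 2*(sqrt(3))*conj(-sqrt(3)) + 2*(1)*conj(1) + 2*(0)*conj(0) + 2*(-1)*conj(-1) + 2*(-sqrt(3))*conj(sqrt(3)) + 6*(0)*conj(0) + 6*(0)*conj(0)]
      = (1/24)[(4) + (4) + (-6) + (2) + (0) + (2) + (-6) + (0) + (0)] = 0/24 = 0
Hence the multiplicities are chi_5: 1. Dimension check: dim(chi_9)*dim(chi_3) = 2*1 = 2 and sum (mult * dim) = 1*2 = 2.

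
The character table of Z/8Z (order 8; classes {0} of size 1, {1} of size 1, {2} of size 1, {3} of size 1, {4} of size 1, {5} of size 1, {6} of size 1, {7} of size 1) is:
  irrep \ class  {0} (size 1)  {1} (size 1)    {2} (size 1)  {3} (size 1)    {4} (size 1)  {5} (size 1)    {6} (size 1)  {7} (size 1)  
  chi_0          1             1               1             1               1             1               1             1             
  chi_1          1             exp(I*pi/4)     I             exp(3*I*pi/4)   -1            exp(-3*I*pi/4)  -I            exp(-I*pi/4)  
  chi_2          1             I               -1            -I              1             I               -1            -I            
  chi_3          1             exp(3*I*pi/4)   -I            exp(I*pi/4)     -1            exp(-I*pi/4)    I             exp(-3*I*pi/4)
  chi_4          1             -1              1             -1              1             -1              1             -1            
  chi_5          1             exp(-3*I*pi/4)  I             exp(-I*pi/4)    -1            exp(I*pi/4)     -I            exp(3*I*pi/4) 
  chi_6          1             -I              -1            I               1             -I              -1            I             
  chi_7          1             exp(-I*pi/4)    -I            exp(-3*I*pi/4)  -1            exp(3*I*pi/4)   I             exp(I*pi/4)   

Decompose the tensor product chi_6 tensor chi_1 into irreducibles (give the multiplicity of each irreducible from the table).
chi_6 tensor chi_1 = chi_7 (all other irreducibles have multiplicity 0).

Why: The character of a tensor product is the pointwise product (chi_6 * chi_1)(C) = chi_6(C) * chi_1(C):
  {0}: (1)*(1), {1}: (-I)*(exp(I*pi/4)), {2}: (-1)*(I), {3}: (I)*(exp(3*I*pi/4)), {4}: (1)*(-1), {5}: (-I)*(exp(-3*I*pi/4)), {6}: (-1)*(-I), {7}: (I)*(exp(-I*pi/4))
so (chi_6 * chi_1) takes values
  {0} -> 1, {1} -> -exp(3*I*pi/4), {2} -> -I, {3} -> exp(-3*I*pi/4), {4} -> -1, {5} -> -exp(-I*pi/4), {6} -> I, {7} -> exp(I*pi/4).
Now take the inner product of this character with each irreducible chi from the table, <chi_6*chi_1, chi> = (1/8) sum_C |C| (chi_6*chi_1)(C) conj(chi(C)):
  <chi_6*chi_1, chi_0> = (1/8)[1*(1)*conj(1) + 1*(-exp(3*I*pi/4))*conj(1) + 1*(-I)*conj(1) + 1*(exp(-3*I*pi/4))*conj(1) + 1*(-1)*conj(1) + 1*(-exp(-I*pi/4))*conj(1) + 1*(I)*conj(1) + 1*(exp(I*pi/4))*conj(1)]
      = (1/8)[(1) + (-exp(3*I*pi/4)) + (-I) + (exp(-3*I*pi/4)) + (-1) + (-exp(-I*pi/4)) + (I) + (exp(I*pi/4))] = 0/8 = 0
  <chi_6*chi_1, chi_1> = (1/8)[1*(1)*conj(1) + 1*(-exp(3*I*pi/4))*conj(exp(I*pi/4)) + 1*(-I)*conj(I) + 1*(exp(-3*I*pi/4))*conj(exp(3*I*pi/4)) + 1*(-1)*conj(-1) + 1*(-exp(-I*pi/4))*conj(exp(-3*I*pi/4)) + 1*(I)*conj(-I) + 1*(exp(I*pi/4))*conj(exp(-I*pi/4))]
      = (1/8)[(1) + (-I) + (-1) + (I) + (1) + (-I) + (-1) + (I)] = 0/8 = 0
  <chi_6*chi_1, chi_2> = (1/8)[1*(1)*conj(1) + 1*(-exp(3*I*pi/4))*conj(I) + 1*(-I)*conj(-1) + 1*(exp(-3*I*pi/4))*conj(-I) + 1*(-1)*conj(1) + 1*(-exp(-I*pi/4))*conj(I) + 1*(I)*conj(-1) + 1*(exp(I*pi/4))*conj(-I)]
      = (1/8)[(1) + (exp(-3*I*pi/4)) + (I) + (exp(-I*pi/4)) + (-1) + (exp(I*pi/4)) + (-I) + (exp(3*I*pi/4))] = 0/8 = 0
  <chi_6*chi_1, chi_3> = (1/8)[1*(1)*conj(1) + 1*(-exp(3*I*pi/4))*conj(exp(3*I*pi/4)) + 1*(-I)*conj(-I) + 1*(exp(-3*I*pi/4))*conj(exp(I*pi/4)) + 1*(-1)*conj(-1) + 1*(-exp(-I*pi/4))*conj(exp(-I*pi/4)) + 1*(I)*conj(I) + 1*(exp(I*pi/4))*conj(exp(-3*I*pi/4))]
      = (1/8)[(1) + (-1) + (1) + (-1) + (1) + (-1) + (1) + (-1)] = 0/8 = 0
  <chi_6*chi_1, chi_4> = (1/8)[1*(1)*conj(1) + 1*(-exp(3*I*pi/4))*conj(-1) + 1*(-I)*conj(1) + 1*(exp(-3*I*pi/4))*conj(-1) + 1*(-1)*conj(1) + 1*(-exp(-I*pi/4))*conj(-1) + 1*(I)*conj(1) + 1*(exp(I*pi/4))*conj(-1)]
      = (1/8)[(1) + (exp(3*I*pi/4)) + (-I) + (-exp(-3*I*pi/4)) + (-1) + (exp(-I*pi/4)) + (I) + (-exp(I*pi/4))] = 0/8 = 0
  <chi_6*chi_1, chi_5> = (1/8)[1*(1)*conj(1) + 1*(-exp(3*I*pi/4))*conj(exp(-3*I*pi/4)) + 1*(-I)*conj(I) + 1*(exp(-3*I*pi/4))*conj(exp(-I*pi/4)) + 1*(-1)*conj(-1) + 1*(-exp(-I*pi/4))*conj(exp(I*pi/4)) + 1*(I)*conj(-I) + 1*(exp(I*pi/4))*conj(exp(3*I*pi/4))]
      = (1/8)[(1) + (I) + (-1) + (-I) + (1) + (I) + (-1) + (-I)] = 0/8 = 0
  <chi_6*chi_1, chi_6> = (1/8)[1*(1)*conj(1) + 1*(-exp(3*I*pi/4))*conj(-I) + 1*(-I)*conj(-1) + 1*(exp(-3*I*pi/4))*conj(I) + 1*(-1)*conj(1) + 1*(-exp(-I*pi/4))*conj(-I) + 1*(I)*conj(-1) + 1*(exp(I*pi/4))*conj(I)]
      = (1/8)[(1) + (-exp(-3*I*pi/4)) + (I) + (-exp(-I*pi/4)) + (-1) + (-exp(I*pi/4)) + (-I) + (-exp(3*I*pi/4))] = 0/8 = 0
  <chi_6*chi_1, chi_7> = (1/8)[1*(1)*conj(1) + 1*(-exp(3*I*pi/4))*conj(exp(-I*pi/4)) + 1*(-I)*conj(-I) + 1*(exp(-3*I*pi/4))*conj(exp(-3*I*pi/4)) + 1*(-1)*conj(-1) + 1*(-exp(-I*pi/4))*conj(exp(3*I*pi/4)) + 1*(I)*conj(I) + 1*(exp(I*pi/4))*conj(exp(I*pi/4))]
      = (1/8)[(1) + (1) + (1) + (1) + (1) + (1) + (1) + (1)] = 8/8 = 1
(Exp terms are combined using exp(i*s)*conj(exp(i*t)) = exp(i*(s-t)), and sums of them are collapsed using the identity that for every m > 1 the m distinct m-th roots of unity sum to 0, e.g. 1 + exp(2*I*pi/3) + exp(-2*I*pi/3) = 0.)
Hence the multiplicities are chi_7: 1. Dimension check: dim(chi_6)*dim(chi_1) = 1*1 = 1 and sum (mult * dim) = 1*1 = 1.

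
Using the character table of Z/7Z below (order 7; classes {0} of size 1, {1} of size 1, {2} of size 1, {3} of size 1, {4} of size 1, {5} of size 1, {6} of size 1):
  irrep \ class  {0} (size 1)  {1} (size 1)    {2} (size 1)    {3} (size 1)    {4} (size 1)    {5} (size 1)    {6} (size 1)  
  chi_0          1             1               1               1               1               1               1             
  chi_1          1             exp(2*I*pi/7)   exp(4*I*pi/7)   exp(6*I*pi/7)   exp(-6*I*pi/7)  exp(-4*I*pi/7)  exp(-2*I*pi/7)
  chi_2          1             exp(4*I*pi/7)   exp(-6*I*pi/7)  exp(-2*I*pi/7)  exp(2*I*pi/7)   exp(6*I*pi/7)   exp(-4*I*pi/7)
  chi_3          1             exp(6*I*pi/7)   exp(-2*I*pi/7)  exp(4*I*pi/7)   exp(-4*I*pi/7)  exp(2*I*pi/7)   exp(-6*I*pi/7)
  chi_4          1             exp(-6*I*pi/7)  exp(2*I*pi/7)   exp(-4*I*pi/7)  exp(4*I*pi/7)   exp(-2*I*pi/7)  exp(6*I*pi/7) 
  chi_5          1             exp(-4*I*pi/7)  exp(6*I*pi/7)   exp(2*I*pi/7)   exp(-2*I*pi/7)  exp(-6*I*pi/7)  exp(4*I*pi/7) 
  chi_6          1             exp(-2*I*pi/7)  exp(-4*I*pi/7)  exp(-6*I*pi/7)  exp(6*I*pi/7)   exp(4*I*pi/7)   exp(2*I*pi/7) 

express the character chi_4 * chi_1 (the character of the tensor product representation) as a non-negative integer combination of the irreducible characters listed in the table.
chi_4 tensor chi_1 = chi_5 (all other irreducibles have multiplicity 0).

Details: The character of a tensor product is the pointwise product (chi_4 * chi_1)(C) = chi_4(C) * chi_1(C):
  {0}: (1)*(1), {1}: (exp(-6*I*pi/7))*(exp(2*I*pi/7)), {2}: (exp(2*I*pi/7))*(exp(4*I*pi/7)), {3}: (exp(-4*I*pi/7))*(exp(6*I*pi/7)), {4}: (exp(4*I*pi/7))*(exp(-6*I*pi/7)), {5}: (exp(-2*I*pi/7))*(exp(-4*I*pi/7)), {6}: (exp(6*I*pi/7))*(exp(-2*I*pi/7))
so (chi_4 * chi_1) takes values
  {0} -> 1, {1} -> exp(-4*I*pi/7), {2} -> exp(6*I*pi/7), {3} -> exp(2*I*pi/7), {4} -> exp(-2*I*pi/7), {5} -> exp(-6*I*pi/7), {6} -> exp(4*I*pi/7).
Now take the inner product of this character with each irreducible chi from the table, <chi_4*chi_1, chi> = (1/7) sum_C |C| (chi_4*chi_1)(C) conj(chi(C)):
  <chi_4*chi_1, chi_0> = (1/7)[1*(1)*conj(1) + 1*(exp(-4*I*pi/7))*conj(1) + 1*(exp(6*I*pi/7))*conj(1) + 1*(exp(2*I*pi/7))*conj(1) + 1*(exp(-2*I*pi/7))*conj(1) + 1*(exp(-6*I*pi/7))*conj(1) + 1*(exp(4*I*pi/7))*conj(1)]
      = (1/7)[(1) + (exp(-4*I*pi/7)) + (exp(6*I*pi/7)) + (exp(2*I*pi/7)) + (exp(-2*I*pi/7)) + (exp(-6*I*pi/7)) + (exp(4*I*pi/7))] = 0/7 = 0
  <chi_4*chi_1, chi_1> = (1/7)[1*(1)*conj(1) + 1*(exp(-4*I*pi/7))*conj(exp(2*I*pi/7)) + 1*(exp(6*I*pi/7))*conj(exp(4*I*pi/7)) + 1*(exp(2*I*pi/7))*conj(exp(6*I*pi/7)) + 1*(exp(-2*I*pi/7))*conj(exp(-6*I*pi/7)) + 1*(exp(-6*I*pi/7))*conj(exp(-4*I*pi/7)) + 1*(exp(4*I*pi/7))*conj(exp(-2*I*pi/7))]
      = (1/7)[(1) + (exp(-6*I*pi/7)) + (exp(2*I*pi/7)) + (exp(-4*I*pi/7)) + (exp(4*I*pi/7)) + (exp(-2*I*pi/7)) + (exp(6*I*pi/7))] = 0/7 = 0
  <chi_4*chi_1, chi_2> = (1/7)[1*(1)*conj(1) + 1*(exp(-4*I*pi/7))*conj(exp(4*I*pi/7)) + 1*(exp(6*I*pi/7))*conj(exp(-6*I*pi/7)) + 1*(exp(2*I*pi/7))*conj(exp(-2*I*pi/7)) + 1*(exp(-2*I*pi/7))*conj(exp(2*I*pi/7)) + 1*(exp(-6*I*pi/7))*conj(exp(6*I*pi/7)) + 1*(exp(4*I*pi/7))*conj(exp(-4*I*pi/7))]
      = (1/7)[(1) + (exp(6*I*pi/7)) + (exp(-2*I*pi/7)) + (exp(4*I*pi/7)) + (exp(-4*I*pi/7)) + (exp(2*I*pi/7)) + (exp(-6*I*pi/7))] = 0/7 = 0
  <chi_4*chi_1, chi_3> = (1/7)[1*(1)*conj(1) + 1*(exp(-4*I*pi/7))*conj(exp(6*I*pi/7)) + 1*(exp(6*I*pi/7))*conj(exp(-2*I*pi/7)) + 1*(exp(2*I*pi/7))*conj(exp(4*I*pi/7)) + 1*(exp(-2*I*pi/7))*conj(exp(-4*I*pi/7)) + 1*(exp(-6*I*pi/7))*conj(exp(2*I*pi/7)) + 1*(exp(4*I*pi/7))*conj(exp(-6*I*pi/7))]
      = (1/7)[(1) + (exp(4*I*pi/7)) + (exp(-6*I*pi/7)) + (exp(-2*I*pi/7)) + (exp(2*I*pi/7)) + (exp(6*I*pi/7)) + (exp(-4*I*pi/7))] = 0/7 = 0
  <chi_4*chi_1, chi_4> = (1/7)[1*(1)*conj(1) + 1*(exp(-4*I*pi/7))*conj(exp(-6*I*pi/7)) + 1*(exp(6*I*pi/7))*conj(exp(2*I*pi/7)) + 1*(exp(2*I*pi/7))*conj(exp(-4*I*pi/7)) + 1*(exp(-2*I*pi/7))*conj(exp(4*I*pi/7)) + 1*(exp(-6*I*pi/7))*conj(exp(-2*I*pi/7)) + 1*(exp(4*I*pi/7))*conj(exp(6*I*pi/7))]
      = (1/7)[(1) + (exp(2*I*pi/7)) + (exp(4*I*pi/7)) + (exp(6*I*pi/7)) + (exp(-6*I*pi/7)) + (exp(-4*I*pi/7)) + (exp(-2*I*pi/7))] = 0/7 = 0
  <chi_4*chi_1, chi_5> = (1/7)[1*(1)*conj(1) + 1*(exp(-4*I*pi/7))*conj(exp(-4*I*pi/7)) + 1*(exp(6*I*pi/7))*conj(exp(6*I*pi/7)) + 1*(exp(2*I*pi/7))*conj(exp(2*I*pi/7)) + 1*(exp(-2*I*pi/7))*conj(exp(-2*I*pi/7)) + 1*(exp(-6*I*pi/7))*conj(exp(-6*I*pi/7)) + 1*(exp(4*I*pi/7))*conj(exp(4*I*pi/7))]
      = (1/7)[(1) + (1) + (1) + (1) + (1) + (1) + (1)] = 7/7 = 1
  <chi_4*chi_1, chi_6> = (1/7)[1*(1)*conj(1) + 1*(exp(-4*I*pi/7))*conj(exp(-2*I*pi/7)) + 1*(exp(6*I*pi/7))*conj(exp(-4*I*pi/7)) + 1*(exp(2*I*pi/7))*conj(exp(-6*I*pi/7)) + 1*(exp(-2*I*pi/7))*conj(exp(6*I*pi/7)) + 1*(exp(-6*I*pi/7))*conj(exp(4*I*pi/7)) + 1*(exp(4*I*pi/7))*conj(exp(2*I*pi/7))]
      = (1/7)[(1) + (exp(-2*I*pi/7)) + (exp(-4*I*pi/7)) + (exp(-6*I*pi/7)) + (exp(6*I*pi/7)) + (exp(4*I*pi/7)) + (exp(2*I*pi/7))] = 0/7 = 0
(Exp terms are combined using exp(i*s)*conj(exp(i*t)) = exp(i*(s-t)), and sums of them are collapsed using the identity that for every m > 1 the m distinct m-th roots of unity sum to 0, e.g. 1 + exp(2*I*pi/3) + exp(-2*I*pi/3) = 0.)
Hence the multiplicities are chi_5: 1. Dimension check: dim(chi_4)*dim(chi_1) = 1*1 = 1 and sum (mult * dim) = 1*1 = 1.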